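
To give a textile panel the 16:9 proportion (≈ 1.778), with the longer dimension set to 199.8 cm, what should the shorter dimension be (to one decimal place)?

112.4 cm

16:9 ≈ 1.77778.
Shorter side = 199.8 ÷ 1.77778 ≈ 112.387 → 112.4 cm.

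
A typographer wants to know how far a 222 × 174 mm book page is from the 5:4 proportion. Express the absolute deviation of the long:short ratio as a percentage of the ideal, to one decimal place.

Ratio = 222 / 174 ≈ 1.2759.
Ideal 5:4 = 1.2500. |1.2759 − 1.2500| / 1.2500 ≈ 2.07% → 2.1%.

2.1%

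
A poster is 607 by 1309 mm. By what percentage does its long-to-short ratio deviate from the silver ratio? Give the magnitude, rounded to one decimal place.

Ratio = 1309 / 607 ≈ 2.1565.
Ideal silver ratio ≈ 2.4142. |2.1565 − 2.4142| / 2.4142 ≈ 10.67% → 10.7%.

10.7%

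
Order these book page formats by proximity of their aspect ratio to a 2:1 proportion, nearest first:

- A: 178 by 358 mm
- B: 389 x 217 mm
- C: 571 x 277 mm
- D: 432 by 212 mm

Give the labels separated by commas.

A, D, C, B

Ratios: A = 358 / 178 ≈ 2.011; B = 389 / 217 ≈ 1.793; C = 571 / 277 ≈ 2.061; D = 432 / 212 ≈ 2.038.
|Δ from 2.000|: A 0.011; B 0.207; C 0.061; D 0.038.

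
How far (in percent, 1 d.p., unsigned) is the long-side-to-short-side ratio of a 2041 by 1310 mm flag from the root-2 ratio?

10.2%

Ratio = 2041 / 1310 ≈ 1.5580.
Ideal root-2 ≈ 1.4142. |1.5580 − 1.4142| / 1.4142 ≈ 10.17% → 10.2%.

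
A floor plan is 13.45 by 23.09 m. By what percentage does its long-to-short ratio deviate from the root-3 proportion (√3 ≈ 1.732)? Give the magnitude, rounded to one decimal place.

0.9%

Ratio = 23.09 / 13.45 ≈ 1.7167.
Ideal root-3 ≈ 1.7321. |1.7167 − 1.7321| / 1.7321 ≈ 0.89% → 0.9%.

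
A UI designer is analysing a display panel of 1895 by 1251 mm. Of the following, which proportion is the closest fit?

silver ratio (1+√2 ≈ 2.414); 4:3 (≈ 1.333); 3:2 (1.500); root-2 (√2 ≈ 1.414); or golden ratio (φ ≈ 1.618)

1895/1251 ≈ 1.515. Nearest candidates are 3:2 (1.500, off by 0.015) and root-2 (1.414, off by 0.101).

3:2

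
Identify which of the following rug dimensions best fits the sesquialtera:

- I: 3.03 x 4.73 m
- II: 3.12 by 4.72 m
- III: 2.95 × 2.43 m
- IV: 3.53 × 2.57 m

Target 3:2 ≈ 1.500.
I: 1.561 (Δ0.061)  II: 1.513 (Δ0.013)  III: 1.214 (Δ0.286)  IV: 1.374 (Δ0.126)

II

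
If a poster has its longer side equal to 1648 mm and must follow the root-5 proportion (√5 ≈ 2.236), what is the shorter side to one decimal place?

737.0 mm

root-5 ≈ 2.23607.
Shorter side = 1648 ÷ 2.23607 ≈ 737.007 → 737.0 mm.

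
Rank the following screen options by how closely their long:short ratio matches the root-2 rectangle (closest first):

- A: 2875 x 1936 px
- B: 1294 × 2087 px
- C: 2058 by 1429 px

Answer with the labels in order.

A: 2875/1936 ≈ 1.485 → |1.485 − 1.414| = 0.071
B: 2087/1294 ≈ 1.613 → |1.613 − 1.414| = 0.199
C: 2058/1429 ≈ 1.440 → |1.440 − 1.414| = 0.026

C, A, B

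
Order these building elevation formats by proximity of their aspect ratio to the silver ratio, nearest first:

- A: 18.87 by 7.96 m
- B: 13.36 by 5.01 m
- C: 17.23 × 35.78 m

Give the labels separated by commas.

Ratios: A = 18.87 / 7.96 ≈ 2.371; B = 13.36 / 5.01 ≈ 2.667; C = 35.78 / 17.23 ≈ 2.077.
|Δ from 2.414|: A 0.043; B 0.253; C 0.337.

A, B, C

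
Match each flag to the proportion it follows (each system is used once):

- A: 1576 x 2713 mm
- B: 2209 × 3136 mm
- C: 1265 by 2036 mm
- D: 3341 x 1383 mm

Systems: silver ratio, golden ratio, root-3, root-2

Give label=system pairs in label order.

A=root-3, B=root-2, C=golden ratio, D=silver ratio

Ratios: A ≈ 1.721; B ≈ 1.420; C ≈ 1.609; D ≈ 2.416.
Targets: silver ratio ≈ 2.414; golden ratio ≈ 1.618; root-3 ≈ 1.732; root-2 ≈ 1.414.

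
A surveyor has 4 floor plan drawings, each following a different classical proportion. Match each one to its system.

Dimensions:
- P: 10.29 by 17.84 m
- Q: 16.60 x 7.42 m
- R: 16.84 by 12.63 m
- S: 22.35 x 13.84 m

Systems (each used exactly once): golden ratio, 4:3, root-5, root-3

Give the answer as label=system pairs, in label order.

P=root-3, Q=root-5, R=4:3, S=golden ratio

P = 17.84/10.29 ≈ 1.734 → root-3 (1.732)
Q = 16.60/7.42 ≈ 2.237 → root-5 (2.236)
R = 16.84/12.63 ≈ 1.333 → 4:3 (1.333)
S = 22.35/13.84 ≈ 1.615 → golden ratio (1.618)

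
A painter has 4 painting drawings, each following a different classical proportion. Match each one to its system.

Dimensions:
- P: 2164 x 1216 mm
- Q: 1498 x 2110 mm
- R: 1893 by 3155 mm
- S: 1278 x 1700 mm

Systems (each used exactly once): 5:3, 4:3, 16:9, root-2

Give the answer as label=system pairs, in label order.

Ratios: P ≈ 1.780; Q ≈ 1.409; R ≈ 1.667; S ≈ 1.330.
Targets: 5:3 ≈ 1.667; 4:3 ≈ 1.333; 16:9 ≈ 1.778; root-2 ≈ 1.414.

P=16:9, Q=root-2, R=5:3, S=4:3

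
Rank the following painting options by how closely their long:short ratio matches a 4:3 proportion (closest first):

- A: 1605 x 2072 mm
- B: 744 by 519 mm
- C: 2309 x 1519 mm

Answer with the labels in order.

A, B, C

A: 2072/1605 ≈ 1.291 → |1.291 − 1.333| = 0.042
B: 744/519 ≈ 1.434 → |1.434 − 1.333| = 0.101
C: 2309/1519 ≈ 1.520 → |1.520 − 1.333| = 0.187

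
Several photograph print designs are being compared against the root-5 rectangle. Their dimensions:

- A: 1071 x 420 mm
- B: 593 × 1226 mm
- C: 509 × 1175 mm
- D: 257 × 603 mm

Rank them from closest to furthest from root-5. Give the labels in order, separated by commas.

A: 1071/420 ≈ 2.550 → |2.550 − 2.236| = 0.314
B: 1226/593 ≈ 2.067 → |2.067 − 2.236| = 0.169
C: 1175/509 ≈ 2.308 → |2.308 − 2.236| = 0.072
D: 603/257 ≈ 2.346 → |2.346 − 2.236| = 0.110

C, D, B, A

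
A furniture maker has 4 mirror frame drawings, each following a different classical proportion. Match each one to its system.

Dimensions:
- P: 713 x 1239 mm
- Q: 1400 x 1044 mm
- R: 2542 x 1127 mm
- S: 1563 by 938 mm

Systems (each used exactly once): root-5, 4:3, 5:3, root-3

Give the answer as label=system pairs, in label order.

P=root-3, Q=4:3, R=root-5, S=5:3

Ratios: P ≈ 1.738; Q ≈ 1.341; R ≈ 2.256; S ≈ 1.666.
Targets: root-5 ≈ 2.236; 4:3 ≈ 1.333; 5:3 ≈ 1.667; root-3 ≈ 1.732.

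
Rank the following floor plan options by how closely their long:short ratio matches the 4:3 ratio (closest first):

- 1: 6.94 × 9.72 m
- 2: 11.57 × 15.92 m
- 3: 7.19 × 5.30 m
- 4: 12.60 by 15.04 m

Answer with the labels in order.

Ratios: 1 = 9.72 / 6.94 ≈ 1.401; 2 = 15.92 / 11.57 ≈ 1.376; 3 = 7.19 / 5.30 ≈ 1.357; 4 = 15.04 / 12.60 ≈ 1.194.
|Δ from 1.333|: 1 0.068; 2 0.043; 3 0.024; 4 0.139.

3, 2, 1, 4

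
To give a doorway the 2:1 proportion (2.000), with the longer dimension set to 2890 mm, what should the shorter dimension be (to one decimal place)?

1445.0 mm

2:1 = 2.00000.
Shorter side = 2890 ÷ 2.00000 ≈ 1445.000 → 1445.0 mm.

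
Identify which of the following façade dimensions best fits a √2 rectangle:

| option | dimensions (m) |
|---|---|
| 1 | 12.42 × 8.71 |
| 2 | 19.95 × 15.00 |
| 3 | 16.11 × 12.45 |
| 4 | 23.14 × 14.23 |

Target root-2 ≈ 1.414.
1: 1.426 (Δ0.012)  2: 1.330 (Δ0.084)  3: 1.294 (Δ0.120)  4: 1.626 (Δ0.212)

1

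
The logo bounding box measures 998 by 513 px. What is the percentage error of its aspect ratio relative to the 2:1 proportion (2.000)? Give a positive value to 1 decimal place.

2.7%

Ratio = 998 / 513 ≈ 1.9454.
Ideal 2:1 = 2.0000. |1.9454 − 2.0000| / 2.0000 ≈ 2.73% → 2.7%.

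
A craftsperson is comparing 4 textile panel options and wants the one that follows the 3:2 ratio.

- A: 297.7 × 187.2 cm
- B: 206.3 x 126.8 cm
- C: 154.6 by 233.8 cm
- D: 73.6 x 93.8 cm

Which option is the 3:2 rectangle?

Target 3:2 ≈ 1.500.
A: 1.590 (Δ0.090)  B: 1.627 (Δ0.127)  C: 1.512 (Δ0.012)  D: 1.274 (Δ0.226)

C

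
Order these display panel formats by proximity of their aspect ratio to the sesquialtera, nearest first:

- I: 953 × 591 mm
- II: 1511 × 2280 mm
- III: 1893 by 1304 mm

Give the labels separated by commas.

II, III, I

I: 953/591 ≈ 1.613 → |1.613 − 1.500| = 0.113
II: 2280/1511 ≈ 1.509 → |1.509 − 1.500| = 0.009
III: 1893/1304 ≈ 1.452 → |1.452 − 1.500| = 0.048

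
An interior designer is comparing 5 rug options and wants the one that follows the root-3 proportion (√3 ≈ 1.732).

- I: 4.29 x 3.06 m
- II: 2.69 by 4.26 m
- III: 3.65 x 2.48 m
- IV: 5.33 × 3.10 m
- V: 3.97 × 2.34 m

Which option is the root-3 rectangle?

IV

Ratios (long/short): I ≈ 1.402; II ≈ 1.584; III ≈ 1.472; IV ≈ 1.719; V ≈ 1.697.
root-3 ≈ 1.732; option IV is nearest (Δ 0.013).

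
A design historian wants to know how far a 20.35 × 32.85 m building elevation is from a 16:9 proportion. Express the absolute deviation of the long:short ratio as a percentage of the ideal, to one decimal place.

9.2%

Ratio = 32.85 / 20.35 ≈ 1.6143.
Ideal 16:9 ≈ 1.7778. |1.6143 − 1.7778| / 1.7778 ≈ 9.20% → 9.2%.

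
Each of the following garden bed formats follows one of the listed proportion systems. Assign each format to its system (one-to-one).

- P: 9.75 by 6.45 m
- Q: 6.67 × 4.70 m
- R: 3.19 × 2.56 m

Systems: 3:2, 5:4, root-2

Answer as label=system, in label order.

Ratios: P ≈ 1.512; Q ≈ 1.419; R ≈ 1.246.
Targets: 3:2 ≈ 1.500; 5:4 ≈ 1.250; root-2 ≈ 1.414.

P=3:2, Q=root-2, R=5:4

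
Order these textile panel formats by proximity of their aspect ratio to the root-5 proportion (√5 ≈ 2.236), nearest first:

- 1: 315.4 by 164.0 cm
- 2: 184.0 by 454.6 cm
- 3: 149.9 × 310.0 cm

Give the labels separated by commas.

3, 2, 1

1: 315.4/164.0 ≈ 1.923 → |1.923 − 2.236| = 0.313
2: 454.6/184.0 ≈ 2.471 → |2.471 − 2.236| = 0.235
3: 310.0/149.9 ≈ 2.068 → |2.068 − 2.236| = 0.168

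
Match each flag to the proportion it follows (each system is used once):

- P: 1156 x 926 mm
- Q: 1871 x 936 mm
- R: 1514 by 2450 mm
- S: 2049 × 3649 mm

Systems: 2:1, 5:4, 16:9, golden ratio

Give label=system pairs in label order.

Ratios: P ≈ 1.248; Q ≈ 1.999; R ≈ 1.618; S ≈ 1.781.
Targets: 2:1 ≈ 2.000; 5:4 ≈ 1.250; 16:9 ≈ 1.778; golden ratio ≈ 1.618.

P=5:4, Q=2:1, R=golden ratio, S=16:9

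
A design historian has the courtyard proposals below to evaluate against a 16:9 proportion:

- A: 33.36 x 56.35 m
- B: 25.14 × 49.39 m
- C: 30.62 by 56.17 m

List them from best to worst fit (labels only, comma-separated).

C, A, B

A: 56.35/33.36 ≈ 1.689 → |1.689 − 1.778| = 0.089
B: 49.39/25.14 ≈ 1.965 → |1.965 − 1.778| = 0.187
C: 56.17/30.62 ≈ 1.834 → |1.834 − 1.778| = 0.056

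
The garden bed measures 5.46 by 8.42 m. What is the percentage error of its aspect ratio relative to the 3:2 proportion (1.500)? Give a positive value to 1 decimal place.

2.8%

Ratio = 8.42 / 5.46 ≈ 1.5421.
Ideal 3:2 = 1.5000. |1.5421 − 1.5000| / 1.5000 ≈ 2.81% → 2.8%.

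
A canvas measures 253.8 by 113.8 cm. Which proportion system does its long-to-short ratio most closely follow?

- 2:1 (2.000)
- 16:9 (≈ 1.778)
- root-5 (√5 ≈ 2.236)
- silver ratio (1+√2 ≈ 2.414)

Ratio = 253.8 / 113.8 ≈ 2.230.
Distances: 2:1 2.000 (Δ 0.230); 16:9 1.778 (Δ 0.452); root-5 2.236 (Δ 0.006); silver ratio 2.414 (Δ 0.184).

root-5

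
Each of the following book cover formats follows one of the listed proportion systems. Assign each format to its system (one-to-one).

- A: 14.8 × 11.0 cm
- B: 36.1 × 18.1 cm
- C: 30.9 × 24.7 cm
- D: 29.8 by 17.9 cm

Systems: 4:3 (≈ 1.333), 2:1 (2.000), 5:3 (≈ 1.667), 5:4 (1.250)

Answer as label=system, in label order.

A=4:3, B=2:1, C=5:4, D=5:3

Ratios: A ≈ 1.345; B ≈ 1.994; C ≈ 1.251; D ≈ 1.665.
Targets: 4:3 ≈ 1.333; 2:1 ≈ 2.000; 5:3 ≈ 1.667; 5:4 ≈ 1.250.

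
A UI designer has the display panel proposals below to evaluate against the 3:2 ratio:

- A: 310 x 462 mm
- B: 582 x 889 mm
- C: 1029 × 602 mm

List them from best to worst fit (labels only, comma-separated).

A, B, C

A: 462/310 ≈ 1.490 → |1.490 − 1.500| = 0.010
B: 889/582 ≈ 1.527 → |1.527 − 1.500| = 0.027
C: 1029/602 ≈ 1.709 → |1.709 − 1.500| = 0.209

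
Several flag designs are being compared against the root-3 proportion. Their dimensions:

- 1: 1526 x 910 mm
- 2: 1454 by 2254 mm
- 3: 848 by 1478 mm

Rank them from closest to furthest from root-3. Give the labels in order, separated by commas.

3, 1, 2

Ratios: 1 = 1526 / 910 ≈ 1.677; 2 = 2254 / 1454 ≈ 1.550; 3 = 1478 / 848 ≈ 1.743.
|Δ from 1.732|: 1 0.055; 2 0.182; 3 0.011.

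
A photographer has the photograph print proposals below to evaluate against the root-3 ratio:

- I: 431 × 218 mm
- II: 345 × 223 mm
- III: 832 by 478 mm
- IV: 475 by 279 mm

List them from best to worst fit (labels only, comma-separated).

I: 431/218 ≈ 1.977 → |1.977 − 1.732| = 0.245
II: 345/223 ≈ 1.547 → |1.547 − 1.732| = 0.185
III: 832/478 ≈ 1.741 → |1.741 − 1.732| = 0.009
IV: 475/279 ≈ 1.703 → |1.703 − 1.732| = 0.029

III, IV, II, I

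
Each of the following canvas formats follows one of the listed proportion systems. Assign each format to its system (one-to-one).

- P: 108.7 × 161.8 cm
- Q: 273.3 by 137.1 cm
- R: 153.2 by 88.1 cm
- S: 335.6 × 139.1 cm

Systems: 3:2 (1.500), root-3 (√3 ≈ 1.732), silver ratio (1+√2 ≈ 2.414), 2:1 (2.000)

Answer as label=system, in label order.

Ratios: P ≈ 1.489; Q ≈ 1.993; R ≈ 1.739; S ≈ 2.413.
Targets: 3:2 ≈ 1.500; root-3 ≈ 1.732; silver ratio ≈ 2.414; 2:1 ≈ 2.000.

P=3:2, Q=2:1, R=root-3, S=silver ratio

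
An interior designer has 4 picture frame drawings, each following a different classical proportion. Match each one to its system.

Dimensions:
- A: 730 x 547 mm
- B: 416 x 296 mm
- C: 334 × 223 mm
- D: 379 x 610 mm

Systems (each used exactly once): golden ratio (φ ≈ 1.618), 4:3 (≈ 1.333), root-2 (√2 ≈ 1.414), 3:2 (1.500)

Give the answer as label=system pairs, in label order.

A=4:3, B=root-2, C=3:2, D=golden ratio

Ratios: A ≈ 1.335; B ≈ 1.405; C ≈ 1.498; D ≈ 1.609.
Targets: golden ratio ≈ 1.618; 4:3 ≈ 1.333; root-2 ≈ 1.414; 3:2 ≈ 1.500.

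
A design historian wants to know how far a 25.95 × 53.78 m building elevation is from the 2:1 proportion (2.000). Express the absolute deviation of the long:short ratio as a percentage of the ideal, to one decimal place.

Ratio = 53.78 / 25.95 ≈ 2.0724.
Ideal 2:1 = 2.0000. |2.0724 − 2.0000| / 2.0000 ≈ 3.62% → 3.6%.

3.6%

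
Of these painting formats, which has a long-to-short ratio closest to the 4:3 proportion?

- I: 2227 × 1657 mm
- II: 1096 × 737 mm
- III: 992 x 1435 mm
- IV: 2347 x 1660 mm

I

Ratios (long/short): I ≈ 1.344; II ≈ 1.487; III ≈ 1.447; IV ≈ 1.414.
4:3 ≈ 1.333; option I is nearest (Δ 0.011).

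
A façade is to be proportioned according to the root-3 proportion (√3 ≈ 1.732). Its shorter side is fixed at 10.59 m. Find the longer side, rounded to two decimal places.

18.34 m

root-3 ≈ 1.73205.
Longer side = 10.59 × 1.73205 ≈ 18.3424 → 18.34 m.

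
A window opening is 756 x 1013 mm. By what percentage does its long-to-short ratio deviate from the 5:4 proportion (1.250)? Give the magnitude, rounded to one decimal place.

Ratio = 1013 / 756 ≈ 1.3399.
Ideal 5:4 = 1.2500. |1.3399 − 1.2500| / 1.2500 ≈ 7.19% → 7.2%.

7.2%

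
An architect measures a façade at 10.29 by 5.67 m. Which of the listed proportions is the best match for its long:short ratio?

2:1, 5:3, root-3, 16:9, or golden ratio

16:9

10.29/5.67 ≈ 1.815. Nearest candidates are 16:9 (1.778, off by 0.037) and root-3 (1.732, off by 0.083).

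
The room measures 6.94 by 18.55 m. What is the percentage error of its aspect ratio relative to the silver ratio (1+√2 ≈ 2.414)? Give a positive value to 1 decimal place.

10.7%

Ratio = 18.55 / 6.94 ≈ 2.6729.
Ideal silver ratio ≈ 2.4142. |2.6729 − 2.4142| / 2.4142 ≈ 10.72% → 10.7%.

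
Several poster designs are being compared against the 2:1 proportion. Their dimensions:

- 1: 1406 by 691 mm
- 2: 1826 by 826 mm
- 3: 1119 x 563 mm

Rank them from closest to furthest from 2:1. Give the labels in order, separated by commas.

3, 1, 2

Ratios: 1 = 1406 / 691 ≈ 2.035; 2 = 1826 / 826 ≈ 2.211; 3 = 1119 / 563 ≈ 1.988.
|Δ from 2.000|: 1 0.035; 2 0.211; 3 0.012.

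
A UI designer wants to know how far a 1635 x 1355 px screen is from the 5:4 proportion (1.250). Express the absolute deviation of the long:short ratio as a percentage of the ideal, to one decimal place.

3.5%

Ratio = 1635 / 1355 ≈ 1.2066.
Ideal 5:4 = 1.2500. |1.2066 − 1.2500| / 1.2500 ≈ 3.47% → 3.5%.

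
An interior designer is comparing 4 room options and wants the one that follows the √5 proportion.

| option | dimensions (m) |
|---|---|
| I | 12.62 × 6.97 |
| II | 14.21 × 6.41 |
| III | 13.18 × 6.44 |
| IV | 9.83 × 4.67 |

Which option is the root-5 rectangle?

Ratios (long/short): I ≈ 1.811; II ≈ 2.217; III ≈ 2.047; IV ≈ 2.105.
root-5 ≈ 2.236; option II is nearest (Δ 0.019).

II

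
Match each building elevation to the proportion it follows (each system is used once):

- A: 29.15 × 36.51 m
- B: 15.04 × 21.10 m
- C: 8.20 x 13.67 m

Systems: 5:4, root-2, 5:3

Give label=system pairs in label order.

A=5:4, B=root-2, C=5:3

Ratios: A ≈ 1.252; B ≈ 1.403; C ≈ 1.667.
Targets: 5:4 ≈ 1.250; root-2 ≈ 1.414; 5:3 ≈ 1.667.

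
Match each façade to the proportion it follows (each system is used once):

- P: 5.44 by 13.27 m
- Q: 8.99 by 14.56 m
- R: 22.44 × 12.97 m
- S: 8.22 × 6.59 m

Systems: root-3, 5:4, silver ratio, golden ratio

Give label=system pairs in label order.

Ratios: P ≈ 2.439; Q ≈ 1.620; R ≈ 1.730; S ≈ 1.247.
Targets: root-3 ≈ 1.732; 5:4 ≈ 1.250; silver ratio ≈ 2.414; golden ratio ≈ 1.618.

P=silver ratio, Q=golden ratio, R=root-3, S=5:4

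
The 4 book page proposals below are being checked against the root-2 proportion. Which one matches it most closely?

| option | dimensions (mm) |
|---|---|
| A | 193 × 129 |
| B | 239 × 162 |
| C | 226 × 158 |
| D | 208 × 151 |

Ratios (long/short): A ≈ 1.496; B ≈ 1.475; C ≈ 1.430; D ≈ 1.377.
root-2 ≈ 1.414; option C is nearest (Δ 0.016).

C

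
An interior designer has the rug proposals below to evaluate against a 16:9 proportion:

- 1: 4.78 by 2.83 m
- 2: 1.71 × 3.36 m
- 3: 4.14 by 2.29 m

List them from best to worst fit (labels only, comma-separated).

3, 1, 2

1: 4.78/2.83 ≈ 1.689 → |1.689 − 1.778| = 0.089
2: 3.36/1.71 ≈ 1.965 → |1.965 − 1.778| = 0.187
3: 4.14/2.29 ≈ 1.808 → |1.808 − 1.778| = 0.030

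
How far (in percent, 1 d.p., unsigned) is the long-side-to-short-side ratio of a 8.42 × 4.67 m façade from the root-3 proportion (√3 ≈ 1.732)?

4.1%

Ratio = 8.42 / 4.67 ≈ 1.8030.
Ideal root-3 ≈ 1.7321. |1.8030 − 1.7321| / 1.7321 ≈ 4.09% → 4.1%.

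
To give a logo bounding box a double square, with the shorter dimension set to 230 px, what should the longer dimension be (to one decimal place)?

460.0 px

2:1 = 2.00000.
Longer side = 230 × 2.00000 ≈ 460.000 → 460.0 px.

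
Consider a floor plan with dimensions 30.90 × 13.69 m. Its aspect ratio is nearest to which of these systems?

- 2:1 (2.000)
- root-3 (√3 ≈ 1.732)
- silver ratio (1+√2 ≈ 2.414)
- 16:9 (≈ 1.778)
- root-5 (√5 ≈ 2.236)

root-5

30.90/13.69 ≈ 2.257. Nearest candidates are root-5 (2.236, off by 0.021) and silver ratio (2.414, off by 0.157).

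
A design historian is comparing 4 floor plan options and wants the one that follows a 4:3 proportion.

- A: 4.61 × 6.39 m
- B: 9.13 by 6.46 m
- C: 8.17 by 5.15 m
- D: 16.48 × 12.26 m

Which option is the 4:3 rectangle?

D

Target 4:3 ≈ 1.333.
A: 1.386 (Δ0.053)  B: 1.413 (Δ0.080)  C: 1.586 (Δ0.253)  D: 1.344 (Δ0.011)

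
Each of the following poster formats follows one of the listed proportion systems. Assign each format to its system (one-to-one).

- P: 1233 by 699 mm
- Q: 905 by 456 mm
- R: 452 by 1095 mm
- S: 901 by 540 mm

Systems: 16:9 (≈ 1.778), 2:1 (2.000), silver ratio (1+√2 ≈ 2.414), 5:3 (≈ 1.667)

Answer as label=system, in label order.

P=16:9, Q=2:1, R=silver ratio, S=5:3

P = 1233/699 ≈ 1.764 → 16:9 (1.778)
Q = 905/456 ≈ 1.985 → 2:1 (2.000)
R = 1095/452 ≈ 2.423 → silver ratio (2.414)
S = 901/540 ≈ 1.669 → 5:3 (1.667)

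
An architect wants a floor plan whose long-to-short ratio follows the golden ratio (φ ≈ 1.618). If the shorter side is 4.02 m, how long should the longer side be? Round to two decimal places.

6.50 m

golden ratio ≈ 1.61803.
Longer side = 4.02 × 1.61803 ≈ 6.5045 → 6.50 m.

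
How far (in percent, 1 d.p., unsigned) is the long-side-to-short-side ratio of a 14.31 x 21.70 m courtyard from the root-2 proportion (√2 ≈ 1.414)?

Ratio = 21.70 / 14.31 ≈ 1.5164.
Ideal root-2 ≈ 1.4142. |1.5164 − 1.4142| / 1.4142 ≈ 7.23% → 7.2%.

7.2%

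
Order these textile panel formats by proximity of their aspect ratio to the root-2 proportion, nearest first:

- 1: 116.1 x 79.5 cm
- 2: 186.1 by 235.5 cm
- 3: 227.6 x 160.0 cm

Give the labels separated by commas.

Ratios: 1 = 116.1 / 79.5 ≈ 1.460; 2 = 235.5 / 186.1 ≈ 1.265; 3 = 227.6 / 160.0 ≈ 1.422.
|Δ from 1.414|: 1 0.046; 2 0.149; 3 0.008.

3, 1, 2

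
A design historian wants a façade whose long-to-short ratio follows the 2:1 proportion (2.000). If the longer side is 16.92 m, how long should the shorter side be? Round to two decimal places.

2:1 = 2.00000.
Shorter side = 16.92 ÷ 2.00000 ≈ 8.4600 → 8.46 m.

8.46 m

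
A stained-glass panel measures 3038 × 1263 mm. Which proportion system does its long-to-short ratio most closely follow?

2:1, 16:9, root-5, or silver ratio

Ratio = 3038 / 1263 ≈ 2.405.
Distances: 2:1 2.000 (Δ 0.405); 16:9 1.778 (Δ 0.627); root-5 2.236 (Δ 0.169); silver ratio 2.414 (Δ 0.009).

silver ratio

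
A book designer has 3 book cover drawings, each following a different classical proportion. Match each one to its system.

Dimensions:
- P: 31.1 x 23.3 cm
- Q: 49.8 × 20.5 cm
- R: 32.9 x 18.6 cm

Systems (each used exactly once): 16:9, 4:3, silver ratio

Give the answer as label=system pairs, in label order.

P=4:3, Q=silver ratio, R=16:9

P = 31.1/23.3 ≈ 1.335 → 4:3 (1.333)
Q = 49.8/20.5 ≈ 2.429 → silver ratio (2.414)
R = 32.9/18.6 ≈ 1.769 → 16:9 (1.778)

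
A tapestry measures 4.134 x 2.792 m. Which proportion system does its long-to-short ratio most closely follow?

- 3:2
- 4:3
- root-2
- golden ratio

4.134/2.792 ≈ 1.481. Nearest candidates are 3:2 (1.500, off by 0.019) and root-2 (1.414, off by 0.067).

3:2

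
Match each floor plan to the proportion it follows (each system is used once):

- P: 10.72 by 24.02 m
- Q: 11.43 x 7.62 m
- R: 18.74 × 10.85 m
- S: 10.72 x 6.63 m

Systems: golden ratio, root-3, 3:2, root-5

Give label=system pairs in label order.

P=root-5, Q=3:2, R=root-3, S=golden ratio

P = 24.02/10.72 ≈ 2.241 → root-5 (2.236)
Q = 11.43/7.62 ≈ 1.500 → 3:2 (1.500)
R = 18.74/10.85 ≈ 1.727 → root-3 (1.732)
S = 10.72/6.63 ≈ 1.617 → golden ratio (1.618)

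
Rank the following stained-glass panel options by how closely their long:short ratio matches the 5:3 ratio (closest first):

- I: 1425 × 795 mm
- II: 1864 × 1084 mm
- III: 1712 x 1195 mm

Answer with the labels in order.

I: 1425/795 ≈ 1.792 → |1.792 − 1.667| = 0.125
II: 1864/1084 ≈ 1.720 → |1.720 − 1.667| = 0.053
III: 1712/1195 ≈ 1.433 → |1.433 − 1.667| = 0.234

II, I, III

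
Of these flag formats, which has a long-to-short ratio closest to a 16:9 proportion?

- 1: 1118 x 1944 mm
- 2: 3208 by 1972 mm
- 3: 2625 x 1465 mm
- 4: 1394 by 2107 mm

3

Ratios (long/short): 1 ≈ 1.739; 2 ≈ 1.627; 3 ≈ 1.792; 4 ≈ 1.511.
16:9 ≈ 1.778; option 3 is nearest (Δ 0.014).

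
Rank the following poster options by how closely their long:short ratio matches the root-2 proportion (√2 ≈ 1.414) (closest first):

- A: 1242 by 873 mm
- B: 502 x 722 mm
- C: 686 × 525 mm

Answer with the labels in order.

A, B, C

Ratios: A = 1242 / 873 ≈ 1.423; B = 722 / 502 ≈ 1.438; C = 686 / 525 ≈ 1.307.
|Δ from 1.414|: A 0.009; B 0.024; C 0.107.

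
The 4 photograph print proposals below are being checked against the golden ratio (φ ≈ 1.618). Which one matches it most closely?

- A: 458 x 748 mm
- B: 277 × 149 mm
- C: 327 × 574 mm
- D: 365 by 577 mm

A

Target golden ratio ≈ 1.618.
A: 1.633 (Δ0.015)  B: 1.859 (Δ0.241)  C: 1.755 (Δ0.137)  D: 1.581 (Δ0.037)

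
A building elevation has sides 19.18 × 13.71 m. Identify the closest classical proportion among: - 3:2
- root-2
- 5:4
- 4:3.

Ratio = 19.18 / 13.71 ≈ 1.399.
Distances: 3:2 1.500 (Δ 0.101); root-2 1.414 (Δ 0.015); 5:4 1.250 (Δ 0.149); 4:3 1.333 (Δ 0.066).

root-2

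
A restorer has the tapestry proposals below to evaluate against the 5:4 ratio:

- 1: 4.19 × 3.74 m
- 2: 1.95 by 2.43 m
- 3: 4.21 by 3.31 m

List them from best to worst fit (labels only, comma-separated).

Ratios: 1 = 4.19 / 3.74 ≈ 1.120; 2 = 2.43 / 1.95 ≈ 1.246; 3 = 4.21 / 3.31 ≈ 1.272.
|Δ from 1.250|: 1 0.130; 2 0.004; 3 0.022.

2, 3, 1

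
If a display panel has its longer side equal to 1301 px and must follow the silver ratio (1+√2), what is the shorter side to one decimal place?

538.9 px

silver ratio ≈ 2.41421.
Shorter side = 1301 ÷ 2.41421 ≈ 538.893 → 538.9 px.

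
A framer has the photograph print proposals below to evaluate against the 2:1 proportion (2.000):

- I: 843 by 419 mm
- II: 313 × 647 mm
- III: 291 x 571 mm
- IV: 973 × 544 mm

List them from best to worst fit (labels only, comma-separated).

I, III, II, IV

I: 843/419 ≈ 2.012 → |2.012 − 2.000| = 0.012
II: 647/313 ≈ 2.067 → |2.067 − 2.000| = 0.067
III: 571/291 ≈ 1.962 → |1.962 − 2.000| = 0.038
IV: 973/544 ≈ 1.789 → |1.789 − 2.000| = 0.211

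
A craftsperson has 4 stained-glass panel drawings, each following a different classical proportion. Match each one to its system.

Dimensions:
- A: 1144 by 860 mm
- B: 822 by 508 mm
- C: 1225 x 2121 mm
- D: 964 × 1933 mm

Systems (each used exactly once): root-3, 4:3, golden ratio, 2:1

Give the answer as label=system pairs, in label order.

A=4:3, B=golden ratio, C=root-3, D=2:1

A = 1144/860 ≈ 1.330 → 4:3 (1.333)
B = 822/508 ≈ 1.618 → golden ratio (1.618)
C = 2121/1225 ≈ 1.731 → root-3 (1.732)
D = 1933/964 ≈ 2.005 → 2:1 (2.000)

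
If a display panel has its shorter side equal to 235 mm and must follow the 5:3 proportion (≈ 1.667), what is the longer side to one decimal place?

5:3 ≈ 1.66667.
Longer side = 235 × 1.66667 ≈ 391.667 → 391.7 mm.

391.7 mm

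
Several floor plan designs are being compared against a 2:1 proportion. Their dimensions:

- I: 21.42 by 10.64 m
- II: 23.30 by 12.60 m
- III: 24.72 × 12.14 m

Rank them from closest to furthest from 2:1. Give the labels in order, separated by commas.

I, III, II

I: 21.42/10.64 ≈ 2.013 → |2.013 − 2.000| = 0.013
II: 23.30/12.60 ≈ 1.849 → |1.849 − 2.000| = 0.151
III: 24.72/12.14 ≈ 2.036 → |2.036 − 2.000| = 0.036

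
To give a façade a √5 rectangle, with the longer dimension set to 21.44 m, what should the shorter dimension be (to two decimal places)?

root-5 ≈ 2.23607.
Shorter side = 21.44 ÷ 2.23607 ≈ 9.5883 → 9.59 m.

9.59 m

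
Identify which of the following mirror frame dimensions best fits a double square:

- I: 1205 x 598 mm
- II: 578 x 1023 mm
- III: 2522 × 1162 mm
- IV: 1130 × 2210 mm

Ratios (long/short): I ≈ 2.015; II ≈ 1.770; III ≈ 2.170; IV ≈ 1.956.
2:1 ≈ 2.000; option I is nearest (Δ 0.015).

I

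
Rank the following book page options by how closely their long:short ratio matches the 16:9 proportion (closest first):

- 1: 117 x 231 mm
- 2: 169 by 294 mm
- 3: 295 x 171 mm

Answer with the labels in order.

2, 3, 1

Ratios: 1 = 231 / 117 ≈ 1.974; 2 = 294 / 169 ≈ 1.740; 3 = 295 / 171 ≈ 1.725.
|Δ from 1.778|: 1 0.196; 2 0.038; 3 0.053.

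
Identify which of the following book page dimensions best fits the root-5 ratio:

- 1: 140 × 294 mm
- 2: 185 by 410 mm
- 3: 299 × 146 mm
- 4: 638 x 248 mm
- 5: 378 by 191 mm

2

Target root-5 ≈ 2.236.
1: 2.100 (Δ0.136)  2: 2.216 (Δ0.020)  3: 2.048 (Δ0.188)  4: 2.573 (Δ0.337)  5: 1.979 (Δ0.257)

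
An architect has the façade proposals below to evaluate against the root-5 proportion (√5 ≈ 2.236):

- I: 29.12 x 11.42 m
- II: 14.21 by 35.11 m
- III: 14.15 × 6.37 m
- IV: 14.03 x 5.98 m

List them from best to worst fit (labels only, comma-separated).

Ratios: I = 29.12 / 11.42 ≈ 2.550; II = 35.11 / 14.21 ≈ 2.471; III = 14.15 / 6.37 ≈ 2.221; IV = 14.03 / 5.98 ≈ 2.346.
|Δ from 2.236|: I 0.314; II 0.235; III 0.015; IV 0.110.

III, IV, II, I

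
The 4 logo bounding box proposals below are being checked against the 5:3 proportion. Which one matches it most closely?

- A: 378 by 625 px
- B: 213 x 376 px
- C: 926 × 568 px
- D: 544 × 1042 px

Ratios (long/short): A ≈ 1.653; B ≈ 1.765; C ≈ 1.630; D ≈ 1.915.
5:3 ≈ 1.667; option A is nearest (Δ 0.014).

A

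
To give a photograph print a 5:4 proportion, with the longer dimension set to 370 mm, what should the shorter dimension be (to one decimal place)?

296.0 mm

5:4 = 1.25000.
Shorter side = 370 ÷ 1.25000 ≈ 296.000 → 296.0 mm.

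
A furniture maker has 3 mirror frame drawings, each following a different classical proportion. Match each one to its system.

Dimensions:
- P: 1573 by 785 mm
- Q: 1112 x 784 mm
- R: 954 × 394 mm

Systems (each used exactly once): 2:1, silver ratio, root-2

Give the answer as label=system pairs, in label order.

P=2:1, Q=root-2, R=silver ratio

P = 1573/785 ≈ 2.004 → 2:1 (2.000)
Q = 1112/784 ≈ 1.418 → root-2 (1.414)
R = 954/394 ≈ 2.421 → silver ratio (2.414)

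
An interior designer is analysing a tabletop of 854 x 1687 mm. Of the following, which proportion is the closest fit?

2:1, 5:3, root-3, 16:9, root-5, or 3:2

2:1

Ratio = 1687 / 854 ≈ 1.975.
Distances: 2:1 2.000 (Δ 0.025); 5:3 1.667 (Δ 0.308); root-3 1.732 (Δ 0.243); 16:9 1.778 (Δ 0.197); root-5 2.236 (Δ 0.261); 3:2 1.500 (Δ 0.475).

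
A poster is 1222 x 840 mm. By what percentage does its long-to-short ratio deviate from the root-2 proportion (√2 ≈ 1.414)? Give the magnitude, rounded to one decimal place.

2.9%

Ratio = 1222 / 840 ≈ 1.4548.
Ideal root-2 ≈ 1.4142. |1.4548 − 1.4142| / 1.4142 ≈ 2.87% → 2.9%.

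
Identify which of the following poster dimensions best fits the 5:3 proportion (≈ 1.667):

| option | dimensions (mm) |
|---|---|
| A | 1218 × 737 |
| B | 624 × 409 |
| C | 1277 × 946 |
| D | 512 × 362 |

Ratios (long/short): A ≈ 1.653; B ≈ 1.526; C ≈ 1.350; D ≈ 1.414.
5:3 ≈ 1.667; option A is nearest (Δ 0.014).

A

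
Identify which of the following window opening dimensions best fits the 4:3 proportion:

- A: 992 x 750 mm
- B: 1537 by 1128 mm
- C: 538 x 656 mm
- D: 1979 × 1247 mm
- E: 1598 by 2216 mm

A

Target 4:3 ≈ 1.333.
A: 1.323 (Δ0.010)  B: 1.363 (Δ0.030)  C: 1.219 (Δ0.114)  D: 1.587 (Δ0.254)  E: 1.387 (Δ0.054)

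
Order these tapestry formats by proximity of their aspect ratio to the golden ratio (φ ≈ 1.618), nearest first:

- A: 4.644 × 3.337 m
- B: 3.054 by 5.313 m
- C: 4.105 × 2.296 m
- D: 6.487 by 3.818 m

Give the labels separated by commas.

Ratios: A = 4.644 / 3.337 ≈ 1.392; B = 5.313 / 3.054 ≈ 1.740; C = 4.105 / 2.296 ≈ 1.788; D = 6.487 / 3.818 ≈ 1.699.
|Δ from 1.618|: A 0.226; B 0.122; C 0.170; D 0.081.

D, B, C, A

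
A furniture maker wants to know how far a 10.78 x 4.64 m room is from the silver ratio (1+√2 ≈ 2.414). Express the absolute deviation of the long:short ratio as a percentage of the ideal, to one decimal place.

Ratio = 10.78 / 4.64 ≈ 2.3233.
Ideal silver ratio ≈ 2.4142. |2.3233 − 2.4142| / 2.4142 ≈ 3.77% → 3.8%.

3.8%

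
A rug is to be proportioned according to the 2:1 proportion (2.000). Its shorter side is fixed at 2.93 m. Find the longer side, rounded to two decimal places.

2:1 = 2.00000.
Longer side = 2.93 × 2.00000 ≈ 5.8600 → 5.86 m.

5.86 m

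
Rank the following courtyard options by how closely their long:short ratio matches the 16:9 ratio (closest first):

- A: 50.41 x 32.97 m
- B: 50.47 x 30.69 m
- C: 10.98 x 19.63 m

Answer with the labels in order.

C, B, A

A: 50.41/32.97 ≈ 1.529 → |1.529 − 1.778| = 0.249
B: 50.47/30.69 ≈ 1.645 → |1.645 − 1.778| = 0.133
C: 19.63/10.98 ≈ 1.788 → |1.788 − 1.778| = 0.010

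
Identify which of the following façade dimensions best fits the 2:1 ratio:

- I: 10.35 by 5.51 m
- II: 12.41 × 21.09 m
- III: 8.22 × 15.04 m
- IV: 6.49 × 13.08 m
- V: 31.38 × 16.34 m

IV

Ratios (long/short): I ≈ 1.878; II ≈ 1.699; III ≈ 1.830; IV ≈ 2.015; V ≈ 1.920.
2:1 ≈ 2.000; option IV is nearest (Δ 0.015).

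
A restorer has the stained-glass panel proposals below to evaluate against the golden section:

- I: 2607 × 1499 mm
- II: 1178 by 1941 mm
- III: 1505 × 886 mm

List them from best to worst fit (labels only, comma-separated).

Ratios: I = 2607 / 1499 ≈ 1.739; II = 1941 / 1178 ≈ 1.648; III = 1505 / 886 ≈ 1.699.
|Δ from 1.618|: I 0.121; II 0.030; III 0.081.

II, III, I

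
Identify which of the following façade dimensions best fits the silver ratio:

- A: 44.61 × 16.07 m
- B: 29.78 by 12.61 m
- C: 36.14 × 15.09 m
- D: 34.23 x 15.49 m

Ratios (long/short): A ≈ 2.776; B ≈ 2.362; C ≈ 2.395; D ≈ 2.210.
silver ratio ≈ 2.414; option C is nearest (Δ 0.019).

C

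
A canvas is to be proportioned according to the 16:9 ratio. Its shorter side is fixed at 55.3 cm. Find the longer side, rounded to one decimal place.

16:9 ≈ 1.77778.
Longer side = 55.3 × 1.77778 ≈ 98.311 → 98.3 cm.

98.3 cm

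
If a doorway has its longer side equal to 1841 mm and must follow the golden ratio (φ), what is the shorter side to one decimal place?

golden ratio ≈ 1.61803.
Shorter side = 1841 ÷ 1.61803 ≈ 1137.803 → 1137.8 mm.

1137.8 mm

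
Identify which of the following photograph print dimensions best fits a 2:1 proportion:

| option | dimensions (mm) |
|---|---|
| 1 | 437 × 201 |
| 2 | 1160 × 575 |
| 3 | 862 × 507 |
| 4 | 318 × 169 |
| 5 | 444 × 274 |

Ratios (long/short): 1 ≈ 2.174; 2 ≈ 2.017; 3 ≈ 1.700; 4 ≈ 1.882; 5 ≈ 1.620.
2:1 ≈ 2.000; option 2 is nearest (Δ 0.017).

2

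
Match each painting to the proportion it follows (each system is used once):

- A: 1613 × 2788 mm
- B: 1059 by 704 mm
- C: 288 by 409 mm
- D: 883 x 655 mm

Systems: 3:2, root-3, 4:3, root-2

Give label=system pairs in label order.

Ratios: A ≈ 1.728; B ≈ 1.504; C ≈ 1.420; D ≈ 1.348.
Targets: 3:2 ≈ 1.500; root-3 ≈ 1.732; 4:3 ≈ 1.333; root-2 ≈ 1.414.

A=root-3, B=3:2, C=root-2, D=4:3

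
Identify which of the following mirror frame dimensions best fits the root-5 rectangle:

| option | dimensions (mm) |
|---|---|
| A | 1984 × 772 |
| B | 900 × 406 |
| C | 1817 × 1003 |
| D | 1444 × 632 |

B

Ratios (long/short): A ≈ 2.570; B ≈ 2.217; C ≈ 1.812; D ≈ 2.285.
root-5 ≈ 2.236; option B is nearest (Δ 0.019).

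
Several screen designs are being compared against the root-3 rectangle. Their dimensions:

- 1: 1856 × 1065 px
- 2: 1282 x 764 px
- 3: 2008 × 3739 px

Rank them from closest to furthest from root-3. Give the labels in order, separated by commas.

1, 2, 3

Ratios: 1 = 1856 / 1065 ≈ 1.743; 2 = 1282 / 764 ≈ 1.678; 3 = 3739 / 2008 ≈ 1.862.
|Δ from 1.732|: 1 0.011; 2 0.054; 3 0.130.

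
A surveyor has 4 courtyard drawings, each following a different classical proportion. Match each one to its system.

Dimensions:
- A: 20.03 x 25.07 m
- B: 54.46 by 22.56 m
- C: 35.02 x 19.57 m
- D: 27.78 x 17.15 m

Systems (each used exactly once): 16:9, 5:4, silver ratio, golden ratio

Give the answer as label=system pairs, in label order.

A = 25.07/20.03 ≈ 1.252 → 5:4 (1.250)
B = 54.46/22.56 ≈ 2.414 → silver ratio (2.414)
C = 35.02/19.57 ≈ 1.789 → 16:9 (1.778)
D = 27.78/17.15 ≈ 1.620 → golden ratio (1.618)

A=5:4, B=silver ratio, C=16:9, D=golden ratio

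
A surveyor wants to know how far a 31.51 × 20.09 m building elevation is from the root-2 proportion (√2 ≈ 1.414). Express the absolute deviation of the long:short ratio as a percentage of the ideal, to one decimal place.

10.9%

Ratio = 31.51 / 20.09 ≈ 1.5684.
Ideal root-2 ≈ 1.4142. |1.5684 − 1.4142| / 1.4142 ≈ 10.90% → 10.9%.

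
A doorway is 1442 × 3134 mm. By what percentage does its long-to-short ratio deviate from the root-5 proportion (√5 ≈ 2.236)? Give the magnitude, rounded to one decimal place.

Ratio = 3134 / 1442 ≈ 2.1734.
Ideal root-5 ≈ 2.2361. |2.1734 − 2.2361| / 2.2361 ≈ 2.80% → 2.8%.

2.8%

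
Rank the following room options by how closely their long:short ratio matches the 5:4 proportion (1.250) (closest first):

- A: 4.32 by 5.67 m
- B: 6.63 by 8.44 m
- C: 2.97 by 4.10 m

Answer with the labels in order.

B, A, C

A: 5.67/4.32 ≈ 1.312 → |1.312 − 1.250| = 0.062
B: 8.44/6.63 ≈ 1.273 → |1.273 − 1.250| = 0.023
C: 4.10/2.97 ≈ 1.380 → |1.380 − 1.250| = 0.130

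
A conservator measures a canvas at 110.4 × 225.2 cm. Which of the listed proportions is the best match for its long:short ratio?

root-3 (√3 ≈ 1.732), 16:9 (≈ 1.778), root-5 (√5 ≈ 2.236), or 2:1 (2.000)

225.2/110.4 ≈ 2.040. Nearest candidates are 2:1 (2.000, off by 0.040) and root-5 (2.236, off by 0.196).

2:1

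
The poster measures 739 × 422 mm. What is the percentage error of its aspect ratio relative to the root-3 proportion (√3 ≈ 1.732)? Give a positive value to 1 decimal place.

1.1%

Ratio = 739 / 422 ≈ 1.7512.
Ideal root-3 ≈ 1.7321. |1.7512 − 1.7321| / 1.7321 ≈ 1.10% → 1.1%.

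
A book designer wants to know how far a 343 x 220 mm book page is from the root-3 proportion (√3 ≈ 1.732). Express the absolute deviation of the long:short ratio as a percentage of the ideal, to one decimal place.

Ratio = 343 / 220 ≈ 1.5591.
Ideal root-3 ≈ 1.7321. |1.5591 − 1.7321| / 1.7321 ≈ 9.99% → 10.0%.

10.0%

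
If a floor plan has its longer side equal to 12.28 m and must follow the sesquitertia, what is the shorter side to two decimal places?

9.21 m

4:3 ≈ 1.33333.
Shorter side = 12.28 ÷ 1.33333 ≈ 9.2100 → 9.21 m.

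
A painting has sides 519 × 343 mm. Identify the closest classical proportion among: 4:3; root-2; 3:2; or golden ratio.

519/343 ≈ 1.513. Nearest candidates are 3:2 (1.500, off by 0.013) and root-2 (1.414, off by 0.099).

3:2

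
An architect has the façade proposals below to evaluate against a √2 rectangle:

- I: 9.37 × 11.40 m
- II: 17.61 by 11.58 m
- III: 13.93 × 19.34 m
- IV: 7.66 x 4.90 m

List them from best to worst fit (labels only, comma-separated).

III, II, IV, I

Ratios: I = 11.40 / 9.37 ≈ 1.217; II = 17.61 / 11.58 ≈ 1.521; III = 19.34 / 13.93 ≈ 1.388; IV = 7.66 / 4.90 ≈ 1.563.
|Δ from 1.414|: I 0.197; II 0.107; III 0.026; IV 0.149.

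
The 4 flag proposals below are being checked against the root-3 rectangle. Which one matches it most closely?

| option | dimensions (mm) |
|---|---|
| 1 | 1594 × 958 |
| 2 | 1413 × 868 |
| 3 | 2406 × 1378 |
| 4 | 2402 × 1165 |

3

Target root-3 ≈ 1.732.
1: 1.664 (Δ0.068)  2: 1.628 (Δ0.104)  3: 1.746 (Δ0.014)  4: 2.062 (Δ0.330)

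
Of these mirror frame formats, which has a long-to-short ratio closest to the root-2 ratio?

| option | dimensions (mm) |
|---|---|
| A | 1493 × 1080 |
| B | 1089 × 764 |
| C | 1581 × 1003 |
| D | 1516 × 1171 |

Target root-2 ≈ 1.414.
A: 1.382 (Δ0.032)  B: 1.425 (Δ0.011)  C: 1.576 (Δ0.162)  D: 1.295 (Δ0.119)

B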